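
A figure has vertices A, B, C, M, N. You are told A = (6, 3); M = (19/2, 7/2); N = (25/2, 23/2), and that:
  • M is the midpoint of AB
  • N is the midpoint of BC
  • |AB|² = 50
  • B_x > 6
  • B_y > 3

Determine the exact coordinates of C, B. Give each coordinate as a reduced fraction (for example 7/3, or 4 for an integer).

1. B_x = 13  [B = 2·M−A = 2·(19/2, 7/2)−(6, 3)]
2. B_y = 4  [B = 2·M−A = 2·(19/2, 7/2)−(6, 3)]
   so B = (13, 4)
3. C_x = 12  [C = 2·N−B = 2·(25/2, 23/2)−(13, 4)]
4. C_y = 19  [C = 2·N−B = 2·(25/2, 23/2)−(13, 4)]
   so C = (12, 19)

C = (12, 19)
B = (13, 4)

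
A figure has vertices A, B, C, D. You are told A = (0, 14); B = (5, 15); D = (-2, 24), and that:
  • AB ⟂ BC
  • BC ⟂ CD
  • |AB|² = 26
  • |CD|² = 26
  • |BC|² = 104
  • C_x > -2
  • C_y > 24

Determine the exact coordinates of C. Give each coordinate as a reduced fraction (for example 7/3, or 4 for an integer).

1. C_x = 3  [[AB ⟂ BC ⇒ 5x+1y-40=0] ∩ [|C−(-2, 24)|²=26]]
2. C_y = 25  [[AB ⟂ BC ⇒ 5x+1y-40=0] ∩ [|C−(-2, 24)|²=26]]
   so C = (3, 25)

C = (3, 25)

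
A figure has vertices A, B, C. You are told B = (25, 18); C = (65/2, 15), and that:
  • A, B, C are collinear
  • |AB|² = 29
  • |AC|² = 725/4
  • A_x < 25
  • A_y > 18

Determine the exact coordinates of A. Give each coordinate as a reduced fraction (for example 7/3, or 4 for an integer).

A = (20, 20)

1. A_x = 20  [[A, B, C are collinear ⇒ 3x+15/2y-210=0] ∩ [|A−(25, 18)|²=29]]
2. A_y = 20  [[A, B, C are collinear ⇒ 3x+15/2y-210=0] ∩ [|A−(25, 18)|²=29]]
   so A = (20, 20)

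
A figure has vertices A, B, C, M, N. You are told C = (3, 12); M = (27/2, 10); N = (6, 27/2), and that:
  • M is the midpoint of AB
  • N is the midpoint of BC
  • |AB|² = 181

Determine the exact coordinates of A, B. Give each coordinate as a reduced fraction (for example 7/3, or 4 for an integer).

A = (18, 5)
B = (9, 15)

1. B_x = 9  [B = 2·N−C = 2·(6, 27/2)−(3, 12)]
2. B_y = 15  [B = 2·N−C = 2·(6, 27/2)−(3, 12)]
   so B = (9, 15)
3. A_x = 18  [A = 2·M−B = 2·(27/2, 10)−(9, 15)]
4. A_y = 5  [A = 2·M−B = 2·(27/2, 10)−(9, 15)]
   so A = (18, 5)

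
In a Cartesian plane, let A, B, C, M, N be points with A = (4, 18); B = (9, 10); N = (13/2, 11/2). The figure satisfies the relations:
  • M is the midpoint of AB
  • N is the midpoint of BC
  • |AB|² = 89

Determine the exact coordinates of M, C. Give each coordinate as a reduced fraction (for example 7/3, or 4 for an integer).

1. M_x = 13/2  [2·M = A+B = (4, 18)+(9, 10)]
2. M_y = 14  [2·M = A+B = (4, 18)+(9, 10)]
   so M = (13/2, 14)
3. C_x = 4  [C = 2·N−B = 2·(13/2, 11/2)−(9, 10)]
4. C_y = 1  [C = 2·N−B = 2·(13/2, 11/2)−(9, 10)]
   so C = (4, 1)

M = (13/2, 14)
C = (4, 1)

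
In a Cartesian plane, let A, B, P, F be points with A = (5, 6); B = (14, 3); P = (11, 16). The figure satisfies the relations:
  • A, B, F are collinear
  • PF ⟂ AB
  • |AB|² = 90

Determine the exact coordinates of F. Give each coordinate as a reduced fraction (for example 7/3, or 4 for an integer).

F = (37/5, 26/5)

1. F_x = 37/5  [[A, B, F are collinear ⇒ 3x+9y-69=0] ∩ [PF ⟂ AB ⇒ 9x-3y-51=0]]
2. F_y = 26/5  [[A, B, F are collinear ⇒ 3x+9y-69=0] ∩ [PF ⟂ AB ⇒ 9x-3y-51=0]]
   so F = (37/5, 26/5)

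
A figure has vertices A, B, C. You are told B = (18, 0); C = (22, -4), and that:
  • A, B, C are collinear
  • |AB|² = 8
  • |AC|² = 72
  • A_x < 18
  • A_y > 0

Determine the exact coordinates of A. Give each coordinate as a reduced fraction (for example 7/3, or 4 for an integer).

A = (16, 2)

1. A_x = 16  [[A, B, C are collinear ⇒ 4x+4y-72=0] ∩ [|A−(18, 0)|²=8]]
2. A_y = 2  [[A, B, C are collinear ⇒ 4x+4y-72=0] ∩ [|A−(18, 0)|²=8]]
   so A = (16, 2)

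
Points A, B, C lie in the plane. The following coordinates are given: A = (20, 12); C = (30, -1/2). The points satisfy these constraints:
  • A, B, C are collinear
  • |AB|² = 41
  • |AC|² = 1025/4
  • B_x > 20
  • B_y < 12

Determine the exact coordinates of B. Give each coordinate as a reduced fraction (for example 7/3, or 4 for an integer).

1. B_x = 24  [[A, B, C are collinear ⇒ -25/2x-10y+370=0] ∩ [|B−(20, 12)|²=41]]
2. B_y = 7  [[A, B, C are collinear ⇒ -25/2x-10y+370=0] ∩ [|B−(20, 12)|²=41]]
   so B = (24, 7)

B = (24, 7)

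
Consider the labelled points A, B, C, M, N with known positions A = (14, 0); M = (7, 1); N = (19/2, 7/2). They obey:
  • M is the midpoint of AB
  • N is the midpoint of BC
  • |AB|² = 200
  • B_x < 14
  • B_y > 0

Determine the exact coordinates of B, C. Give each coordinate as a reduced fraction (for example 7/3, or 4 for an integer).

1. B_x = 0  [B = 2·M−A = 2·(7, 1)−(14, 0)]
2. B_y = 2  [B = 2·M−A = 2·(7, 1)−(14, 0)]
   so B = (0, 2)
3. C_x = 19  [C = 2·N−B = 2·(19/2, 7/2)−(0, 2)]
4. C_y = 5  [C = 2·N−B = 2·(19/2, 7/2)−(0, 2)]
   so C = (19, 5)

B = (0, 2)
C = (19, 5)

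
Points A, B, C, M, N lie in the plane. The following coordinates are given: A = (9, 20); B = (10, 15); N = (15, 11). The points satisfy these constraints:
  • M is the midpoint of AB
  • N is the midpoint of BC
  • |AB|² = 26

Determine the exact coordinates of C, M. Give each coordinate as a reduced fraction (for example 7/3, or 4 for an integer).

1. M_x = 19/2  [2·M = A+B = (9, 20)+(10, 15)]
2. M_y = 35/2  [2·M = A+B = (9, 20)+(10, 15)]
   so M = (19/2, 35/2)
3. C_x = 20  [C = 2·N−B = 2·(15, 11)−(10, 15)]
4. C_y = 7  [C = 2·N−B = 2·(15, 11)−(10, 15)]
   so C = (20, 7)

C = (20, 7)
M = (19/2, 35/2)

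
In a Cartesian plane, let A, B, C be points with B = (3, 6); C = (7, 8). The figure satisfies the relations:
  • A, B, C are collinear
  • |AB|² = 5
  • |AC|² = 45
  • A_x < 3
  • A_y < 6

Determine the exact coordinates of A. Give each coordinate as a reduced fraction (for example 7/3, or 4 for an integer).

1. A_x = 1  [[A, B, C are collinear ⇒ -2x+4y-18=0] ∩ [|A−(3, 6)|²=5]]
2. A_y = 5  [[A, B, C are collinear ⇒ -2x+4y-18=0] ∩ [|A−(3, 6)|²=5]]
   so A = (1, 5)

A = (1, 5)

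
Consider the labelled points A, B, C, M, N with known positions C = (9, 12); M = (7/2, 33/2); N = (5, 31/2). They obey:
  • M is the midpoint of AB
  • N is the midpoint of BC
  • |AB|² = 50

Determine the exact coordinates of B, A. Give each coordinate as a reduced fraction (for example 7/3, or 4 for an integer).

B = (1, 19)
A = (6, 14)

1. B_x = 1  [B = 2·N−C = 2·(5, 31/2)−(9, 12)]
2. B_y = 19  [B = 2·N−C = 2·(5, 31/2)−(9, 12)]
   so B = (1, 19)
3. A_x = 6  [A = 2·M−B = 2·(7/2, 33/2)−(1, 19)]
4. A_y = 14  [A = 2·M−B = 2·(7/2, 33/2)−(1, 19)]
   so A = (6, 14)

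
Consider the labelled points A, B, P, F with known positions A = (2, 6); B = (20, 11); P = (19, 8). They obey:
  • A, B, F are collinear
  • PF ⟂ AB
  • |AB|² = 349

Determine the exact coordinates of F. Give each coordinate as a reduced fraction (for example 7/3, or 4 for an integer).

1. F_x = 6386/349  [[A, B, F are collinear ⇒ -5x+18y-98=0] ∩ [PF ⟂ AB ⇒ 18x+5y-382=0]]
2. F_y = 3674/349  [[A, B, F are collinear ⇒ -5x+18y-98=0] ∩ [PF ⟂ AB ⇒ 18x+5y-382=0]]
   so F = (6386/349, 3674/349)

F = (6386/349, 3674/349)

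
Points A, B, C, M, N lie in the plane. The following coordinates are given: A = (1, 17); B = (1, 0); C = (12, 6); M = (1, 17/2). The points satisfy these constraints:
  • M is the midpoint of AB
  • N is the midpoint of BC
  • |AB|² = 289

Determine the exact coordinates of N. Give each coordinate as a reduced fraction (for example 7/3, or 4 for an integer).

N = (13/2, 3)

1. N_x = 13/2  [2·N = B+C = (1, 0)+(12, 6)]
2. N_y = 3  [2·N = B+C = (1, 0)+(12, 6)]
   so N = (13/2, 3)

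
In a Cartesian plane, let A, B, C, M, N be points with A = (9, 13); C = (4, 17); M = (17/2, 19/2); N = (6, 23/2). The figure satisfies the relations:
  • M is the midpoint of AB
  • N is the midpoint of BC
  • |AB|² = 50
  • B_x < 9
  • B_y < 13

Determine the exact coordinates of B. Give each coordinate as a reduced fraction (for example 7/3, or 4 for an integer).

B = (8, 6)

1. B_x = 8  [B = 2·M−A = 2·(17/2, 19/2)−(9, 13)]
2. B_y = 6  [B = 2·M−A = 2·(17/2, 19/2)−(9, 13)]
   so B = (8, 6)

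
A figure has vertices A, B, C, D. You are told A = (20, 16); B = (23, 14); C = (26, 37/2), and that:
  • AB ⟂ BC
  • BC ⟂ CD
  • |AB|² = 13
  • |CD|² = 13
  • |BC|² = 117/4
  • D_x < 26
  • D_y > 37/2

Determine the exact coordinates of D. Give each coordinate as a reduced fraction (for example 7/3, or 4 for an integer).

D = (23, 41/2)

1. D_x = 23  [[BC ⟂ CD ⇒ 3x+9/2y-645/4=0] ∩ [|D−(26, 37/2)|²=13]]
2. D_y = 41/2  [[BC ⟂ CD ⇒ 3x+9/2y-645/4=0] ∩ [|D−(26, 37/2)|²=13]]
   so D = (23, 41/2)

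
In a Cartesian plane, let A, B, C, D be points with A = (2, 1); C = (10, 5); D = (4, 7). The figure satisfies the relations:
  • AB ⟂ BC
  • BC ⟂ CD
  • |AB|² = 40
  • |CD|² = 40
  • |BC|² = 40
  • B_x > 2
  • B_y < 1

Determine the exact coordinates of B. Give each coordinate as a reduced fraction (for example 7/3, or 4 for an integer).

1. B_x = 8  [[BC ⟂ CD ⇒ 6x-2y-50=0] ∩ [|B−(2, 1)|²=40]]
2. B_y = -1  [[BC ⟂ CD ⇒ 6x-2y-50=0] ∩ [|B−(2, 1)|²=40]]
   so B = (8, -1)

B = (8, -1)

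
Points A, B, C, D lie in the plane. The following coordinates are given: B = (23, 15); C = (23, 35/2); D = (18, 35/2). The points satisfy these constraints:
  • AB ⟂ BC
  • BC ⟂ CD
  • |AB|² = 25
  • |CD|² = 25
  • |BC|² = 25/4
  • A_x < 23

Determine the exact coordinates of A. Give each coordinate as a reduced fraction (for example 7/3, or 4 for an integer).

1. A_x = 18  [[AB ⟂ BC ⇒ -5/2y+75/2=0] ∩ [|A−(23, 15)|²=25]]
2. A_y = 15  [[AB ⟂ BC ⇒ -5/2y+75/2=0] ∩ [|A−(23, 15)|²=25]]
   so A = (18, 15)

A = (18, 15)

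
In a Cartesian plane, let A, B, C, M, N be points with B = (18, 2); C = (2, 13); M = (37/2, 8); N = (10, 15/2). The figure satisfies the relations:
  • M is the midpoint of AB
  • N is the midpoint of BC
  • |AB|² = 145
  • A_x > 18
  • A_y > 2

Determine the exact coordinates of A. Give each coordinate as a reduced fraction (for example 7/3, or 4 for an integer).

A = (19, 14)

1. A_x = 19  [A = 2·M−B = 2·(37/2, 8)−(18, 2)]
2. A_y = 14  [A = 2·M−B = 2·(37/2, 8)−(18, 2)]
   so A = (19, 14)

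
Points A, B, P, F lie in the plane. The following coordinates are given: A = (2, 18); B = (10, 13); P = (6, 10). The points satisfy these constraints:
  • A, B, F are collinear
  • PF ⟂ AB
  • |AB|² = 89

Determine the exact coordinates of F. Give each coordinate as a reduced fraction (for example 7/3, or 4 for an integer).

F = (754/89, 1242/89)

1. F_x = 754/89  [[A, B, F are collinear ⇒ 5x+8y-154=0] ∩ [PF ⟂ AB ⇒ 8x-5y+2=0]]
2. F_y = 1242/89  [[A, B, F are collinear ⇒ 5x+8y-154=0] ∩ [PF ⟂ AB ⇒ 8x-5y+2=0]]
   so F = (754/89, 1242/89)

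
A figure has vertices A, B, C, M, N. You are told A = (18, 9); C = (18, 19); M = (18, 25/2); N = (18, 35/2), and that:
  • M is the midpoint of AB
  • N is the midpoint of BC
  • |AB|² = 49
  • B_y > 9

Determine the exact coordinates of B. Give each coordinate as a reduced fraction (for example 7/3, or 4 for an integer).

1. B_x = 18  [B = 2·M−A = 2·(18, 25/2)−(18, 9)]
2. B_y = 16  [B = 2·M−A = 2·(18, 25/2)−(18, 9)]
   so B = (18, 16)

B = (18, 16)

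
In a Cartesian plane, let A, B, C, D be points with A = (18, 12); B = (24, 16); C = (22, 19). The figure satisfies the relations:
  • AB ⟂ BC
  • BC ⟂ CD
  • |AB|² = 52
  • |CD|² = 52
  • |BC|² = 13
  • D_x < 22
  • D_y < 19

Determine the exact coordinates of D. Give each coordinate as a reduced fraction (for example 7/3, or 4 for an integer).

1. D_x = 16  [[BC ⟂ CD ⇒ -2x+3y-13=0] ∩ [|D−(22, 19)|²=52]]
2. D_y = 15  [[BC ⟂ CD ⇒ -2x+3y-13=0] ∩ [|D−(22, 19)|²=52]]
   so D = (16, 15)

D = (16, 15)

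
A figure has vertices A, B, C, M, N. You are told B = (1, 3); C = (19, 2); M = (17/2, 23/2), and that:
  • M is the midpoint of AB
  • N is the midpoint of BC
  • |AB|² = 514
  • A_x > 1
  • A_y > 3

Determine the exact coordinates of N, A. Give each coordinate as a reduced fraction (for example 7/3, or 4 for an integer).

1. A_x = 16  [A = 2·M−B = 2·(17/2, 23/2)−(1, 3)]
2. A_y = 20  [A = 2·M−B = 2·(17/2, 23/2)−(1, 3)]
   so A = (16, 20)
3. N_x = 10  [2·N = B+C = (1, 3)+(19, 2)]
4. N_y = 5/2  [2·N = B+C = (1, 3)+(19, 2)]
   so N = (10, 5/2)

N = (10, 5/2)
A = (16, 20)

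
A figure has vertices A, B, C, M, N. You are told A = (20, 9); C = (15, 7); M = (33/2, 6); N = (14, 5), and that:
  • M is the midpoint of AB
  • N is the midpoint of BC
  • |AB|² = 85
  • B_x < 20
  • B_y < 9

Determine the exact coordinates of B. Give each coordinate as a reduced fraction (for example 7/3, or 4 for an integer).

1. B_x = 13  [B = 2·M−A = 2·(33/2, 6)−(20, 9)]
2. B_y = 3  [B = 2·M−A = 2·(33/2, 6)−(20, 9)]
   so B = (13, 3)

B = (13, 3)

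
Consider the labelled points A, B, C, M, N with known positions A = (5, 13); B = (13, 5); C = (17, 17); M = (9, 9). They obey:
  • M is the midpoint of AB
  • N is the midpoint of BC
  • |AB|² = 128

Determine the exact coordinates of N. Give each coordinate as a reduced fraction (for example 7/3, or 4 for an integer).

1. N_x = 15  [2·N = B+C = (13, 5)+(17, 17)]
2. N_y = 11  [2·N = B+C = (13, 5)+(17, 17)]
   so N = (15, 11)

N = (15, 11)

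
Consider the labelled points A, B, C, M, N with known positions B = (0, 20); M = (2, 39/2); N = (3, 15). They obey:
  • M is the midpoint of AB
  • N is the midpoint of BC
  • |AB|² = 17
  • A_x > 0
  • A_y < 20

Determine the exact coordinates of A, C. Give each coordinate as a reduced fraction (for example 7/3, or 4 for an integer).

1. A_x = 4  [A = 2·M−B = 2·(2, 39/2)−(0, 20)]
2. A_y = 19  [A = 2·M−B = 2·(2, 39/2)−(0, 20)]
   so A = (4, 19)
3. C_x = 6  [C = 2·N−B = 2·(3, 15)−(0, 20)]
4. C_y = 10  [C = 2·N−B = 2·(3, 15)−(0, 20)]
   so C = (6, 10)

A = (4, 19)
C = (6, 10)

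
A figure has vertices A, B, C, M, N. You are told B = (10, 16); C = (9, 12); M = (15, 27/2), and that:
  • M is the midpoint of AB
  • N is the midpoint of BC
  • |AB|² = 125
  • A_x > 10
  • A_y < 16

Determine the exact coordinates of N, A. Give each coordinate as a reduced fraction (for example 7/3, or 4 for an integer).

N = (19/2, 14)
A = (20, 11)

1. A_x = 20  [A = 2·M−B = 2·(15, 27/2)−(10, 16)]
2. A_y = 11  [A = 2·M−B = 2·(15, 27/2)−(10, 16)]
   so A = (20, 11)
3. N_x = 19/2  [2·N = B+C = (10, 16)+(9, 12)]
4. N_y = 14  [2·N = B+C = (10, 16)+(9, 12)]
   so N = (19/2, 14)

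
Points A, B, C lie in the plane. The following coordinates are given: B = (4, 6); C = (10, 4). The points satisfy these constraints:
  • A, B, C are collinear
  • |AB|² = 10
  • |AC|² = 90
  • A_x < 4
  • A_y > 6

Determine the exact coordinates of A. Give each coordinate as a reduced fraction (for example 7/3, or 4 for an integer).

1. A_x = 1  [[A, B, C are collinear ⇒ 2x+6y-44=0] ∩ [|A−(4, 6)|²=10]]
2. A_y = 7  [[A, B, C are collinear ⇒ 2x+6y-44=0] ∩ [|A−(4, 6)|²=10]]
   so A = (1, 7)

A = (1, 7)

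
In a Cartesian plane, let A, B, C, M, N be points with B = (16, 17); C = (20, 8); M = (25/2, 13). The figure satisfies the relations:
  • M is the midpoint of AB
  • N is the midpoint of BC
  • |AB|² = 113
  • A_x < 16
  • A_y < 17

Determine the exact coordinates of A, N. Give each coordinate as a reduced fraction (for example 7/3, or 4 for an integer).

1. A_x = 9  [A = 2·M−B = 2·(25/2, 13)−(16, 17)]
2. A_y = 9  [A = 2·M−B = 2·(25/2, 13)−(16, 17)]
   so A = (9, 9)
3. N_x = 18  [2·N = B+C = (16, 17)+(20, 8)]
4. N_y = 25/2  [2·N = B+C = (16, 17)+(20, 8)]
   so N = (18, 25/2)

A = (9, 9)
N = (18, 25/2)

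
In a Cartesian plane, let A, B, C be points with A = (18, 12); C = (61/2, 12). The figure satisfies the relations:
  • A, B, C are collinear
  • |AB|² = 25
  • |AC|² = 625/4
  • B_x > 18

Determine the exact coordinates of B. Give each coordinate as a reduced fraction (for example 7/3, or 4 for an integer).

B = (23, 12)

1. B_x = 23  [[A, B, C are collinear ⇒ -25/2y+150=0] ∩ [|B−(18, 12)|²=25]]
2. B_y = 12  [[A, B, C are collinear ⇒ -25/2y+150=0] ∩ [|B−(18, 12)|²=25]]
   so B = (23, 12)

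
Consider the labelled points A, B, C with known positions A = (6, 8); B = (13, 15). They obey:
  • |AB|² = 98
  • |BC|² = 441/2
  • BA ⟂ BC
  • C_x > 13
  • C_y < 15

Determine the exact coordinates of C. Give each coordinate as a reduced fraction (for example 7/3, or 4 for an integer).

C = (47/2, 9/2)

1. C_x = 47/2  [[BA ⟂ BC ⇒ -7x-7y+196=0] ∩ [|C−(13, 15)|²=441/2]]
2. C_y = 9/2  [[BA ⟂ BC ⇒ -7x-7y+196=0] ∩ [|C−(13, 15)|²=441/2]]
   so C = (47/2, 9/2)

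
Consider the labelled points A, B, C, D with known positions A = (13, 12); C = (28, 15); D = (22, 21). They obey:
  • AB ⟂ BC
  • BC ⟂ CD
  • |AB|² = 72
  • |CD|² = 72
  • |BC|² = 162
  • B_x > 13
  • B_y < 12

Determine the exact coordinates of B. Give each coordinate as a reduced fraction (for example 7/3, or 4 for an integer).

B = (19, 6)

1. B_x = 19  [[BC ⟂ CD ⇒ 6x-6y-78=0] ∩ [|B−(13, 12)|²=72]]
2. B_y = 6  [[BC ⟂ CD ⇒ 6x-6y-78=0] ∩ [|B−(13, 12)|²=72]]
   so B = (19, 6)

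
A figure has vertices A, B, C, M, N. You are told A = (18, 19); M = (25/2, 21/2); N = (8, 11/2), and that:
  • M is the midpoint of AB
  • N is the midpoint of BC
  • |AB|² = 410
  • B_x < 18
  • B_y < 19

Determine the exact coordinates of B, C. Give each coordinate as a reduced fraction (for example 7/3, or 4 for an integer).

B = (7, 2)
C = (9, 9)

1. B_x = 7  [B = 2·M−A = 2·(25/2, 21/2)−(18, 19)]
2. B_y = 2  [B = 2·M−A = 2·(25/2, 21/2)−(18, 19)]
   so B = (7, 2)
3. C_x = 9  [C = 2·N−B = 2·(8, 11/2)−(7, 2)]
4. C_y = 9  [C = 2·N−B = 2·(8, 11/2)−(7, 2)]
   so C = (9, 9)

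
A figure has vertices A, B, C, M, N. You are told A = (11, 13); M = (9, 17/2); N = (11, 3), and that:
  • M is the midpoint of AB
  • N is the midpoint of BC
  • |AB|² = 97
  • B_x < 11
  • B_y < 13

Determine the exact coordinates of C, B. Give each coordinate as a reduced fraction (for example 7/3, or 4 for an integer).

C = (15, 2)
B = (7, 4)

1. B_x = 7  [B = 2·M−A = 2·(9, 17/2)−(11, 13)]
2. B_y = 4  [B = 2·M−A = 2·(9, 17/2)−(11, 13)]
   so B = (7, 4)
3. C_x = 15  [C = 2·N−B = 2·(11, 3)−(7, 4)]
4. C_y = 2  [C = 2·N−B = 2·(11, 3)−(7, 4)]
   so C = (15, 2)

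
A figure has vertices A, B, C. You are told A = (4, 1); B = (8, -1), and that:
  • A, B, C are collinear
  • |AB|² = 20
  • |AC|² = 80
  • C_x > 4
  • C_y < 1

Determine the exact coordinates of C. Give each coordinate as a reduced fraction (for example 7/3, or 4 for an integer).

C = (12, -3)

1. C_x = 12  [[A, B, C are collinear ⇒ 2x+4y-12=0] ∩ [|C−(4, 1)|²=80]]
2. C_y = -3  [[A, B, C are collinear ⇒ 2x+4y-12=0] ∩ [|C−(4, 1)|²=80]]
   so C = (12, -3)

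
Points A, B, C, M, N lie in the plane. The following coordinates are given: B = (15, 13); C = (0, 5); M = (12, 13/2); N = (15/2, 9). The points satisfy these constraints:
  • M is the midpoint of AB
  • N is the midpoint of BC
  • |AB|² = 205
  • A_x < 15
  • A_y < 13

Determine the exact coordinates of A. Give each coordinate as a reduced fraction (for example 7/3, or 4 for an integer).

A = (9, 0)

1. A_x = 9  [A = 2·M−B = 2·(12, 13/2)−(15, 13)]
2. A_y = 0  [A = 2·M−B = 2·(12, 13/2)−(15, 13)]
   so A = (9, 0)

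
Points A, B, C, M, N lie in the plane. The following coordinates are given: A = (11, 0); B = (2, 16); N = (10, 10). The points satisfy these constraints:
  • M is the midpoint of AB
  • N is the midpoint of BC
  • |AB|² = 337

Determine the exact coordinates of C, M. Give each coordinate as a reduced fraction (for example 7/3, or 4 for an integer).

1. M_x = 13/2  [2·M = A+B = (11, 0)+(2, 16)]
2. M_y = 8  [2·M = A+B = (11, 0)+(2, 16)]
   so M = (13/2, 8)
3. C_x = 18  [C = 2·N−B = 2·(10, 10)−(2, 16)]
4. C_y = 4  [C = 2·N−B = 2·(10, 10)−(2, 16)]
   so C = (18, 4)

C = (18, 4)
M = (13/2, 8)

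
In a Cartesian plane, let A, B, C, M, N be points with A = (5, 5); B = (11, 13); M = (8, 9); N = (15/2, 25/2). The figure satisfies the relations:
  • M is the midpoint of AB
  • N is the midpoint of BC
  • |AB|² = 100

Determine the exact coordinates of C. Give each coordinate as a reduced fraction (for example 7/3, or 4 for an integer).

1. C_x = 4  [C = 2·N−B = 2·(15/2, 25/2)−(11, 13)]
2. C_y = 12  [C = 2·N−B = 2·(15/2, 25/2)−(11, 13)]
   so C = (4, 12)

C = (4, 12)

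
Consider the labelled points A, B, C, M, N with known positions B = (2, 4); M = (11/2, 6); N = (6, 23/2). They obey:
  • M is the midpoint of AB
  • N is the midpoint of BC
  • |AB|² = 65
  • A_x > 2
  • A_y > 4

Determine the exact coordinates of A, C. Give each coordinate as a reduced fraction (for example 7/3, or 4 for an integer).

A = (9, 8)
C = (10, 19)

1. A_x = 9  [A = 2·M−B = 2·(11/2, 6)−(2, 4)]
2. A_y = 8  [A = 2·M−B = 2·(11/2, 6)−(2, 4)]
   so A = (9, 8)
3. C_x = 10  [C = 2·N−B = 2·(6, 23/2)−(2, 4)]
4. C_y = 19  [C = 2·N−B = 2·(6, 23/2)−(2, 4)]
   so C = (10, 19)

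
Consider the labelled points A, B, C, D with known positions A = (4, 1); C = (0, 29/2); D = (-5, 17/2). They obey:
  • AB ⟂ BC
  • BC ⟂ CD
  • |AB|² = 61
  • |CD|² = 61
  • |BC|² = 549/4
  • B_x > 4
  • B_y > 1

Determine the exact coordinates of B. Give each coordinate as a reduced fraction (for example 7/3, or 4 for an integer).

1. B_x = 9  [[BC ⟂ CD ⇒ 5x+6y-87=0] ∩ [|B−(4, 1)|²=61]]
2. B_y = 7  [[BC ⟂ CD ⇒ 5x+6y-87=0] ∩ [|B−(4, 1)|²=61]]
   so B = (9, 7)

B = (9, 7)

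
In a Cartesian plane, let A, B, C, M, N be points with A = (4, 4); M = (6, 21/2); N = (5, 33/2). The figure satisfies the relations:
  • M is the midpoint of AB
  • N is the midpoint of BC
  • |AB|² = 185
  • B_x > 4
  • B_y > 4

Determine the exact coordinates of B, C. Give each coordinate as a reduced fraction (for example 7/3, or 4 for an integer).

B = (8, 17)
C = (2, 16)

1. B_x = 8  [B = 2·M−A = 2·(6, 21/2)−(4, 4)]
2. B_y = 17  [B = 2·M−A = 2·(6, 21/2)−(4, 4)]
   so B = (8, 17)
3. C_x = 2  [C = 2·N−B = 2·(5, 33/2)−(8, 17)]
4. C_y = 16  [C = 2·N−B = 2·(5, 33/2)−(8, 17)]
   so C = (2, 16)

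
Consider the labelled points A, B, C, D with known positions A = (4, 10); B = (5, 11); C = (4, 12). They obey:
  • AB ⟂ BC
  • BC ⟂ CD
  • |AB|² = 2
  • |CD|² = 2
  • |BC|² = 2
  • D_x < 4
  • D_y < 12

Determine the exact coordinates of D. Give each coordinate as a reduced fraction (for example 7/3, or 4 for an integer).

1. D_x = 3  [[BC ⟂ CD ⇒ -1x+1y-8=0] ∩ [|D−(4, 12)|²=2]]
2. D_y = 11  [[BC ⟂ CD ⇒ -1x+1y-8=0] ∩ [|D−(4, 12)|²=2]]
   so D = (3, 11)

D = (3, 11)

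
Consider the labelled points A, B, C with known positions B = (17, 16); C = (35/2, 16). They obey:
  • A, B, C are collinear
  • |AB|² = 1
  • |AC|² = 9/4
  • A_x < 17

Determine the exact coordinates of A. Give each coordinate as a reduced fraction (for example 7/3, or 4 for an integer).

A = (16, 16)

1. A_x = 16  [[A, B, C are collinear ⇒ 1/2y-8=0] ∩ [|A−(17, 16)|²=1]]
2. A_y = 16  [[A, B, C are collinear ⇒ 1/2y-8=0] ∩ [|A−(17, 16)|²=1]]
   so A = (16, 16)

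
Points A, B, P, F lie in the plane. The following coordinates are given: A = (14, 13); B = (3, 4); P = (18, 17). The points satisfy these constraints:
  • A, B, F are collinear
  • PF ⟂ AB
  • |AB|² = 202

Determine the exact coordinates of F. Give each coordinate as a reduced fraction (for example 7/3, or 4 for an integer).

F = (1854/101, 1673/101)

1. F_x = 1854/101  [[A, B, F are collinear ⇒ 9x-11y+17=0] ∩ [PF ⟂ AB ⇒ -11x-9y+351=0]]
2. F_y = 1673/101  [[A, B, F are collinear ⇒ 9x-11y+17=0] ∩ [PF ⟂ AB ⇒ -11x-9y+351=0]]
   so F = (1854/101, 1673/101)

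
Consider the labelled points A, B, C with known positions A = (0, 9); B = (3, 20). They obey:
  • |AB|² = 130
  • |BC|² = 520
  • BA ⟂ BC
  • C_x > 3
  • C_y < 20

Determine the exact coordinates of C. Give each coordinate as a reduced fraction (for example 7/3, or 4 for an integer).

C = (25, 14)

1. C_x = 25  [[BA ⟂ BC ⇒ -3x-11y+229=0] ∩ [|C−(3, 20)|²=520]]
2. C_y = 14  [[BA ⟂ BC ⇒ -3x-11y+229=0] ∩ [|C−(3, 20)|²=520]]
   so C = (25, 14)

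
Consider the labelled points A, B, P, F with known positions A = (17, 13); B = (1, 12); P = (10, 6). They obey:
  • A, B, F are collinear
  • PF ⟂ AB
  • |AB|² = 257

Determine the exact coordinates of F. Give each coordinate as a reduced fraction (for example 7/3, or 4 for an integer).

F = (2465/257, 3222/257)

1. F_x = 2465/257  [[A, B, F are collinear ⇒ 1x-16y+191=0] ∩ [PF ⟂ AB ⇒ -16x-1y+166=0]]
2. F_y = 3222/257  [[A, B, F are collinear ⇒ 1x-16y+191=0] ∩ [PF ⟂ AB ⇒ -16x-1y+166=0]]
   so F = (2465/257, 3222/257)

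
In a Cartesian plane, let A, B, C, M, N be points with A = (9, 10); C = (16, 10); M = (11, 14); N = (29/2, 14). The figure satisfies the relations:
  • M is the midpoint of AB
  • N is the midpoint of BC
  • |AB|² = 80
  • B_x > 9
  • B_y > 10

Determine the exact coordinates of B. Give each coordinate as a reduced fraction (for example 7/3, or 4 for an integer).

B = (13, 18)

1. B_x = 13  [B = 2·M−A = 2·(11, 14)−(9, 10)]
2. B_y = 18  [B = 2·M−A = 2·(11, 14)−(9, 10)]
   so B = (13, 18)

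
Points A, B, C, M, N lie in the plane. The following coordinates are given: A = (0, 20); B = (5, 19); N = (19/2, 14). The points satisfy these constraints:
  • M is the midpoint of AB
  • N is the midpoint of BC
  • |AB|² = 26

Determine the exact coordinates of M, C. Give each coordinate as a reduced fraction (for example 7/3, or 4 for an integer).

M = (5/2, 39/2)
C = (14, 9)

1. M_x = 5/2  [2·M = A+B = (0, 20)+(5, 19)]
2. M_y = 39/2  [2·M = A+B = (0, 20)+(5, 19)]
   so M = (5/2, 39/2)
3. C_x = 14  [C = 2·N−B = 2·(19/2, 14)−(5, 19)]
4. C_y = 9  [C = 2·N−B = 2·(19/2, 14)−(5, 19)]
   so C = (14, 9)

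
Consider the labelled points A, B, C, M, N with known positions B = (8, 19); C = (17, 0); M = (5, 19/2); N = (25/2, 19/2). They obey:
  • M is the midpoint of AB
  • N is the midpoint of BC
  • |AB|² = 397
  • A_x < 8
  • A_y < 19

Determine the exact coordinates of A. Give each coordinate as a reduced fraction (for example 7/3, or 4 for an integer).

1. A_x = 2  [A = 2·M−B = 2·(5, 19/2)−(8, 19)]
2. A_y = 0  [A = 2·M−B = 2·(5, 19/2)−(8, 19)]
   so A = (2, 0)

A = (2, 0)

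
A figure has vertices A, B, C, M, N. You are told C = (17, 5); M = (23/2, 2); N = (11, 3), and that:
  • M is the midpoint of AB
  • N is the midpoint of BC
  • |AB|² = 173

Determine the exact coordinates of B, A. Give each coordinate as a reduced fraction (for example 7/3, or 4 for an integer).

1. B_x = 5  [B = 2·N−C = 2·(11, 3)−(17, 5)]
2. B_y = 1  [B = 2·N−C = 2·(11, 3)−(17, 5)]
   so B = (5, 1)
3. A_x = 18  [A = 2·M−B = 2·(23/2, 2)−(5, 1)]
4. A_y = 3  [A = 2·M−B = 2·(23/2, 2)−(5, 1)]
   so A = (18, 3)

B = (5, 1)
A = (18, 3)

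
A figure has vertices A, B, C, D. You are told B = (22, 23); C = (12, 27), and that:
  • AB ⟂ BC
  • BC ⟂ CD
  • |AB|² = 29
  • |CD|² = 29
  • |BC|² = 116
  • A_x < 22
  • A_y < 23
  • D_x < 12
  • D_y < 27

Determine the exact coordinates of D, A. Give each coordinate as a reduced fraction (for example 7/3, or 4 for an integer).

1. D_x = 10  [[BC ⟂ CD ⇒ -10x+4y+12=0] ∩ [|D−(12, 27)|²=29]]
2. D_y = 22  [[BC ⟂ CD ⇒ -10x+4y+12=0] ∩ [|D−(12, 27)|²=29]]
   so D = (10, 22)
3. A_x = 20  [[AB ⟂ BC ⇒ 10x-4y-128=0] ∩ [|A−(22, 23)|²=29]]
4. A_y = 18  [[AB ⟂ BC ⇒ 10x-4y-128=0] ∩ [|A−(22, 23)|²=29]]
   so A = (20, 18)

D = (10, 22)
A = (20, 18)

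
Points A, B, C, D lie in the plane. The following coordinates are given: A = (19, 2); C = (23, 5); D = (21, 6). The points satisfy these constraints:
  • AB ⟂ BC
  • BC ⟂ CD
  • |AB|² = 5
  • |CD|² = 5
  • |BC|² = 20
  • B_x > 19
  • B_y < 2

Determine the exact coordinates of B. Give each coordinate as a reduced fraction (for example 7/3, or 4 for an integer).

B = (21, 1)

1. B_x = 21  [[BC ⟂ CD ⇒ 2x-1y-41=0] ∩ [|B−(19, 2)|²=5]]
2. B_y = 1  [[BC ⟂ CD ⇒ 2x-1y-41=0] ∩ [|B−(19, 2)|²=5]]
   so B = (21, 1)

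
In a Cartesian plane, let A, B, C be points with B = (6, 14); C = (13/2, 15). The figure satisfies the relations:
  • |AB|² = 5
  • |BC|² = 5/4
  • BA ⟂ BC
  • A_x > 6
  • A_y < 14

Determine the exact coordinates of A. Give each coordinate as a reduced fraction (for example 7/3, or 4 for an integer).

A = (8, 13)

1. A_x = 8  [[BA ⟂ BC ⇒ 1/2x+1y-17=0] ∩ [|A−(6, 14)|²=5]]
2. A_y = 13  [[BA ⟂ BC ⇒ 1/2x+1y-17=0] ∩ [|A−(6, 14)|²=5]]
   so A = (8, 13)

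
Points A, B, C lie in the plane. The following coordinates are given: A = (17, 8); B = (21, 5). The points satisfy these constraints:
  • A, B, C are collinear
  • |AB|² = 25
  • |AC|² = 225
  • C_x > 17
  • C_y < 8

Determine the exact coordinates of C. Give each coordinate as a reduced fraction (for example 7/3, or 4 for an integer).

C = (29, -1)

1. C_x = 29  [[A, B, C are collinear ⇒ 3x+4y-83=0] ∩ [|C−(17, 8)|²=225]]
2. C_y = -1  [[A, B, C are collinear ⇒ 3x+4y-83=0] ∩ [|C−(17, 8)|²=225]]
   so C = (29, -1)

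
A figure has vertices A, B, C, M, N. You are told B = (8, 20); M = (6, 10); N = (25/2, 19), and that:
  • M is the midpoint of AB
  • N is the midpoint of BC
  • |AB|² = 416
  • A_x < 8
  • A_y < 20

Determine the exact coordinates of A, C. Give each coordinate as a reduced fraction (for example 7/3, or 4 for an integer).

A = (4, 0)
C = (17, 18)

1. A_x = 4  [A = 2·M−B = 2·(6, 10)−(8, 20)]
2. A_y = 0  [A = 2·M−B = 2·(6, 10)−(8, 20)]
   so A = (4, 0)
3. C_x = 17  [C = 2·N−B = 2·(25/2, 19)−(8, 20)]
4. C_y = 18  [C = 2·N−B = 2·(25/2, 19)−(8, 20)]
   so C = (17, 18)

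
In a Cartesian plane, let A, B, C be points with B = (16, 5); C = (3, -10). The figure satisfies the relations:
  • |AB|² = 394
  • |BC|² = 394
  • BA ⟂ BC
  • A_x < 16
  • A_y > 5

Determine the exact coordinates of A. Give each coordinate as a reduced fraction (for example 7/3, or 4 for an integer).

A = (1, 18)

1. A_x = 1  [[BA ⟂ BC ⇒ -13x-15y+283=0] ∩ [|A−(16, 5)|²=394]]
2. A_y = 18  [[BA ⟂ BC ⇒ -13x-15y+283=0] ∩ [|A−(16, 5)|²=394]]
   so A = (1, 18)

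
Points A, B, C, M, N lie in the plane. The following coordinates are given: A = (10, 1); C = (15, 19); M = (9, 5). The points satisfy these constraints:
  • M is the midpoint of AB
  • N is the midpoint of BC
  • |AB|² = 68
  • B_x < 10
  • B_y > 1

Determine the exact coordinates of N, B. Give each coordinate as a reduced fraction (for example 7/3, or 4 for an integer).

1. B_x = 8  [B = 2·M−A = 2·(9, 5)−(10, 1)]
2. B_y = 9  [B = 2·M−A = 2·(9, 5)−(10, 1)]
   so B = (8, 9)
3. N_x = 23/2  [2·N = B+C = (8, 9)+(15, 19)]
4. N_y = 14  [2·N = B+C = (8, 9)+(15, 19)]
   so N = (23/2, 14)

N = (23/2, 14)
B = (8, 9)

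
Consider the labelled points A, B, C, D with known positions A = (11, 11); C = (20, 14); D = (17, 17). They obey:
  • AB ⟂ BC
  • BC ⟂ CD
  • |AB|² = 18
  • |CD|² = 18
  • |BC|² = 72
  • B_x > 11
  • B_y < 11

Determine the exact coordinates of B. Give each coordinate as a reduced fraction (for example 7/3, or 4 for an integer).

B = (14, 8)

1. B_x = 14  [[BC ⟂ CD ⇒ 3x-3y-18=0] ∩ [|B−(11, 11)|²=18]]
2. B_y = 8  [[BC ⟂ CD ⇒ 3x-3y-18=0] ∩ [|B−(11, 11)|²=18]]
   so B = (14, 8)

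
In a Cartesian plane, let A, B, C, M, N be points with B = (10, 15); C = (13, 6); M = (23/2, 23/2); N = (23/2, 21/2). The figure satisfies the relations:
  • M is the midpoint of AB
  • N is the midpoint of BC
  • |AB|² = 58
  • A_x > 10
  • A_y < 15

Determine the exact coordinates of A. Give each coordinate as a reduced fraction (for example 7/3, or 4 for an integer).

1. A_x = 13  [A = 2·M−B = 2·(23/2, 23/2)−(10, 15)]
2. A_y = 8  [A = 2·M−B = 2·(23/2, 23/2)−(10, 15)]
   so A = (13, 8)

A = (13, 8)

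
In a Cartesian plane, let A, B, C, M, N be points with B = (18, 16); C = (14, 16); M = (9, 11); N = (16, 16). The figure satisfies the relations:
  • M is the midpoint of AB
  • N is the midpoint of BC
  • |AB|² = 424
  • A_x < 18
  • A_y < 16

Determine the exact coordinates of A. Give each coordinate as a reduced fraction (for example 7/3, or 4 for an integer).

A = (0, 6)

1. A_x = 0  [A = 2·M−B = 2·(9, 11)−(18, 16)]
2. A_y = 6  [A = 2·M−B = 2·(9, 11)−(18, 16)]
   so A = (0, 6)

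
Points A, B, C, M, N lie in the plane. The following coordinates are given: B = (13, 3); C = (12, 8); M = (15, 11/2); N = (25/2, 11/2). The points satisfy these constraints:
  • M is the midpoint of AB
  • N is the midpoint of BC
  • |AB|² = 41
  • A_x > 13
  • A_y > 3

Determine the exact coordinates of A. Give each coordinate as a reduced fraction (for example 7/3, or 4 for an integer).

A = (17, 8)

1. A_x = 17  [A = 2·M−B = 2·(15, 11/2)−(13, 3)]
2. A_y = 8  [A = 2·M−B = 2·(15, 11/2)−(13, 3)]
   so A = (17, 8)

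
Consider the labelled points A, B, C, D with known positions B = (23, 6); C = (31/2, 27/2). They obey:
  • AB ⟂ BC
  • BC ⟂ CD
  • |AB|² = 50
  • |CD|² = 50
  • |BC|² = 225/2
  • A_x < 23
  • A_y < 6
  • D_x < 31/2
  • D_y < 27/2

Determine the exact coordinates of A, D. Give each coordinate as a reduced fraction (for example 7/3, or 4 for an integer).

A = (18, 1)
D = (21/2, 17/2)

1. A_x = 18  [[AB ⟂ BC ⇒ 15/2x-15/2y-255/2=0] ∩ [|A−(23, 6)|²=50]]
2. A_y = 1  [[AB ⟂ BC ⇒ 15/2x-15/2y-255/2=0] ∩ [|A−(23, 6)|²=50]]
   so A = (18, 1)
3. D_x = 21/2  [[BC ⟂ CD ⇒ -15/2x+15/2y+15=0] ∩ [|D−(31/2, 27/2)|²=50]]
4. D_y = 17/2  [[BC ⟂ CD ⇒ -15/2x+15/2y+15=0] ∩ [|D−(31/2, 27/2)|²=50]]
   so D = (21/2, 17/2)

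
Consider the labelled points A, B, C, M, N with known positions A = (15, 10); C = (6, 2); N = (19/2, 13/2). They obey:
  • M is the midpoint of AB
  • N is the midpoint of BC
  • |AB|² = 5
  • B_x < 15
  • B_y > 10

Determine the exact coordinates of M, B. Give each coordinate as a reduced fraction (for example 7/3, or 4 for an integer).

M = (14, 21/2)
B = (13, 11)

1. B_x = 13  [B = 2·N−C = 2·(19/2, 13/2)−(6, 2)]
2. B_y = 11  [B = 2·N−C = 2·(19/2, 13/2)−(6, 2)]
   so B = (13, 11)
3. M_x = 14  [2·M = A+B = (15, 10)+(13, 11)]
4. M_y = 21/2  [2·M = A+B = (15, 10)+(13, 11)]
   so M = (14, 21/2)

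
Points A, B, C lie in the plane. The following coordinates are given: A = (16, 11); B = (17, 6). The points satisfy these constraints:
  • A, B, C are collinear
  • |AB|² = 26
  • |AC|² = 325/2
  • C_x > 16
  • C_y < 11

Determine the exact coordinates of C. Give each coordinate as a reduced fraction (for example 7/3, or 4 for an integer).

C = (37/2, -3/2)

1. C_x = 37/2  [[A, B, C are collinear ⇒ 5x+1y-91=0] ∩ [|C−(16, 11)|²=325/2]]
2. C_y = -3/2  [[A, B, C are collinear ⇒ 5x+1y-91=0] ∩ [|C−(16, 11)|²=325/2]]
   so C = (37/2, -3/2)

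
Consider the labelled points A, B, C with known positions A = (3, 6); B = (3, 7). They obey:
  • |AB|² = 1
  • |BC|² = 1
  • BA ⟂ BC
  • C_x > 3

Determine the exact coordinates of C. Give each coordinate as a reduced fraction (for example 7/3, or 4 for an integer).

C = (4, 7)

1. C_x = 4  [[BA ⟂ BC ⇒ -1y+7=0] ∩ [|C−(3, 7)|²=1]]
2. C_y = 7  [[BA ⟂ BC ⇒ -1y+7=0] ∩ [|C−(3, 7)|²=1]]
   so C = (4, 7)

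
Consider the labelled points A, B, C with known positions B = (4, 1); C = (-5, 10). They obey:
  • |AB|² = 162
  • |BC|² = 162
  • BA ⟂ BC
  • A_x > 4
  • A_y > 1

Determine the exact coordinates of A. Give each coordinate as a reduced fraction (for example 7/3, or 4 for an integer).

1. A_x = 13  [[BA ⟂ BC ⇒ -9x+9y+27=0] ∩ [|A−(4, 1)|²=162]]
2. A_y = 10  [[BA ⟂ BC ⇒ -9x+9y+27=0] ∩ [|A−(4, 1)|²=162]]
   so A = (13, 10)

A = (13, 10)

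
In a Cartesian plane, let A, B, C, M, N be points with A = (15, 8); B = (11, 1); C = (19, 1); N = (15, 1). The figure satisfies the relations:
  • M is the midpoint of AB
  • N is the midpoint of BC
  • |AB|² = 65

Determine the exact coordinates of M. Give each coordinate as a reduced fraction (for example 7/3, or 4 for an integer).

1. M_x = 13  [2·M = A+B = (15, 8)+(11, 1)]
2. M_y = 9/2  [2·M = A+B = (15, 8)+(11, 1)]
   so M = (13, 9/2)

M = (13, 9/2)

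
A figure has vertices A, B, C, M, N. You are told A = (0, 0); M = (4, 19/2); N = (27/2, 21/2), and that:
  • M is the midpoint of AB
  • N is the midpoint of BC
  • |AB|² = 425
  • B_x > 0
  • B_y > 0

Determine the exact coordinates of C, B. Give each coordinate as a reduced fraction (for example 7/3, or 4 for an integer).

1. B_x = 8  [B = 2·M−A = 2·(4, 19/2)−(0, 0)]
2. B_y = 19  [B = 2·M−A = 2·(4, 19/2)−(0, 0)]
   so B = (8, 19)
3. C_x = 19  [C = 2·N−B = 2·(27/2, 21/2)−(8, 19)]
4. C_y = 2  [C = 2·N−B = 2·(27/2, 21/2)−(8, 19)]
   so C = (19, 2)

C = (19, 2)
B = (8, 19)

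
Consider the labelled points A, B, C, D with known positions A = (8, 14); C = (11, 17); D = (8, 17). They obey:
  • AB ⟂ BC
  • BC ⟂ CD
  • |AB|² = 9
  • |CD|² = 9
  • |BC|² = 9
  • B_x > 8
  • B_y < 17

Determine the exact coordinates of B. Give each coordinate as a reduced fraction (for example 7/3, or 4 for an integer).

1. B_x = 11  [[BC ⟂ CD ⇒ 3x-33=0] ∩ [|B−(8, 14)|²=9]]
2. B_y = 14  [[BC ⟂ CD ⇒ 3x-33=0] ∩ [|B−(8, 14)|²=9]]
   so B = (11, 14)

B = (11, 14)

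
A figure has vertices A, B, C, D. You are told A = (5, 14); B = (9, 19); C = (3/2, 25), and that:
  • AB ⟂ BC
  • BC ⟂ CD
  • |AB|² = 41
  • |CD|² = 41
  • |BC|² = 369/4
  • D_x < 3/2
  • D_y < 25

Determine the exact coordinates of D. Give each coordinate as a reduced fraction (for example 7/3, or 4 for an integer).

D = (-5/2, 20)

1. D_x = -5/2  [[BC ⟂ CD ⇒ -15/2x+6y-555/4=0] ∩ [|D−(3/2, 25)|²=41]]
2. D_y = 20  [[BC ⟂ CD ⇒ -15/2x+6y-555/4=0] ∩ [|D−(3/2, 25)|²=41]]
   so D = (-5/2, 20)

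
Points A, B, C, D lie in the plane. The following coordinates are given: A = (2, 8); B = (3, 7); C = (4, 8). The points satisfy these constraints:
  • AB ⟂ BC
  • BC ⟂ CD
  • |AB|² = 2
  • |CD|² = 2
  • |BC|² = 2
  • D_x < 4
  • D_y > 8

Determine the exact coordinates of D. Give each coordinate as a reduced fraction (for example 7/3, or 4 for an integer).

D = (3, 9)

1. D_x = 3  [[BC ⟂ CD ⇒ 1x+1y-12=0] ∩ [|D−(4, 8)|²=2]]
2. D_y = 9  [[BC ⟂ CD ⇒ 1x+1y-12=0] ∩ [|D−(4, 8)|²=2]]
   so D = (3, 9)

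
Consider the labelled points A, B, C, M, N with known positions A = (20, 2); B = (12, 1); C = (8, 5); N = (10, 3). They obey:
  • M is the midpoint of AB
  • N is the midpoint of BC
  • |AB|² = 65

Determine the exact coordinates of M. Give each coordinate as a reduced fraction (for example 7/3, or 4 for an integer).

M = (16, 3/2)

1. M_x = 16  [2·M = A+B = (20, 2)+(12, 1)]
2. M_y = 3/2  [2·M = A+B = (20, 2)+(12, 1)]
   so M = (16, 3/2)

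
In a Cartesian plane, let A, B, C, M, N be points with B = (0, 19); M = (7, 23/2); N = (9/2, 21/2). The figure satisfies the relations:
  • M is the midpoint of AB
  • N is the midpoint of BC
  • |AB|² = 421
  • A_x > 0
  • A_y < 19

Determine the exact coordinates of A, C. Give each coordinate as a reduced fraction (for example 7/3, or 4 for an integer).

1. A_x = 14  [A = 2·M−B = 2·(7, 23/2)−(0, 19)]
2. A_y = 4  [A = 2·M−B = 2·(7, 23/2)−(0, 19)]
   so A = (14, 4)
3. C_x = 9  [C = 2·N−B = 2·(9/2, 21/2)−(0, 19)]
4. C_y = 2  [C = 2·N−B = 2·(9/2, 21/2)−(0, 19)]
   so C = (9, 2)

A = (14, 4)
C = (9, 2)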